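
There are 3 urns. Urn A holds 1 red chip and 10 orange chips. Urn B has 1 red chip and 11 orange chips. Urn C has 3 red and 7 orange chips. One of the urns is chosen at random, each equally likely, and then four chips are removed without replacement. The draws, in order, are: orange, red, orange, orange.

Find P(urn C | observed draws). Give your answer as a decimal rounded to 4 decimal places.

0.4177

For each hypothesis, P(data | H) works out to: P(data | urn A) = (10/11)(1/10)(9/9)(8/8) = 1/11; P(data | urn B) = (11/12)(1/11)(10/10)(9/9) = 1/12; P(data | urn C) = (7/10)(3/9)(6/8)(5/7) = 1/8.
The prior-weighted likelihoods are 1/3 · 1/11 = 1/33, 1/3 · 1/12 = 1/36, 1/3 · 1/8 = 1/24; summing to 79/792.
Therefore the posterior P(urn C | data) = (1/24) / (79/792) = 33/79.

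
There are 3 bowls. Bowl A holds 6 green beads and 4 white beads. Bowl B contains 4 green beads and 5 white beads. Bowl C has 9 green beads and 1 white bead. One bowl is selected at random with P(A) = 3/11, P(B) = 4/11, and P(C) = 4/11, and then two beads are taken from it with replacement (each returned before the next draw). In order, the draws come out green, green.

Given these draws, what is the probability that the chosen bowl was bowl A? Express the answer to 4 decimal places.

0.2113

Under each hypothesis, the probability of the observed sequence is: P(data | bowl A) = (6/10)(6/10) = 0.36; P(data | bowl B) = (4/9)(4/9) = 0.19753; P(data | bowl C) = (9/10)(9/10) = 0.81.
The prior-weighted likelihoods are 3/11 · 0.36 = 0.098182, 4/11 · 0.19753 = 0.071829, 4/11 · 0.81 = 0.29455; with total 0.46456.
Hence P(bowl A | data) = (0.098182) / (0.46456) = 0.21135.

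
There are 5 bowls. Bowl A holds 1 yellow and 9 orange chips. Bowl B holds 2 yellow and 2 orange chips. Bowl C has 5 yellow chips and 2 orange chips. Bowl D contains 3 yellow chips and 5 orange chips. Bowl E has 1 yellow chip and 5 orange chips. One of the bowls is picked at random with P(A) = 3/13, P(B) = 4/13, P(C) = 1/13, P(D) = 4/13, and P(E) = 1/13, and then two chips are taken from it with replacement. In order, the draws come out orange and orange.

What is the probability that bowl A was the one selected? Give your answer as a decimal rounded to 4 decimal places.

Compute the likelihood of the observed sequence for each case: P(data | bowl A) = (9/10)(9/10) = 0.81; P(data | bowl B) = (2/4)(2/4) = 0.25; P(data | bowl C) = (2/7)(2/7) = 0.081633; P(data | bowl D) = (5/8)(5/8) = 0.39062; P(data | bowl E) = (5/6)(5/6) = 0.69444.
Multiplying each by its prior: 3/13 · 0.81 = 0.18692, 4/13 · 0.25 = 0.076923, 1/13 · 0.081633 = 0.0062794, 4/13 · 0.39062 = 0.12019, 1/13 · 0.69444 = 0.053419; summing to 0.44374.
Hence P(bowl A | data) = (0.18692) / (0.44374) = 0.42125.

0.4212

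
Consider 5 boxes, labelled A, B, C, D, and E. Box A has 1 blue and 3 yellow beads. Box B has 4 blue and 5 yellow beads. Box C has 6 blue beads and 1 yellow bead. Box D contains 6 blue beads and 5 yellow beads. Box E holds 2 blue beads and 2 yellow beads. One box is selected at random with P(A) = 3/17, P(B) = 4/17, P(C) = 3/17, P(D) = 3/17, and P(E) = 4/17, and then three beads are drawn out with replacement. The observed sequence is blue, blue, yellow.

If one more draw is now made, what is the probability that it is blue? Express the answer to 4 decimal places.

0.5396

The likelihood of the observed sequence under each hypothesis: P(data | box A) = (1/4)(1/4)(3/4) = 0.046875; P(data | box B) = (4/9)(4/9)(5/9) = 0.10974; P(data | box C) = (6/7)(6/7)(1/7) = 0.10496; P(data | box D) = (6/11)(6/11)(5/11) = 0.13524; P(data | box E) = (2/4)(2/4)(2/4) = 0.125.
Multiplying each by its prior: 3/17 · 0.046875 = 0.0082721, 4/17 · 0.10974 = 0.025821, 3/17 · 0.10496 = 0.018522, 3/17 · 0.13524 = 0.023865, 4/17 · 0.125 = 0.029412; summing to 0.10589.
Normalising, the posterior is P(box A | data) = 0.078118, P(box B | data) = 0.24384, P(box C | data) = 0.17491, P(box D | data) = 0.22537, P(box E | data) = 0.27775.
So P(blue next | data) = Σ P(blue next | H) P(H | data) = (1/4)(0.078118) + (4/9)(0.24384) + (6/7)(0.17491) + (6/11)(0.22537) + (1/2)(0.27775) = 0.53964.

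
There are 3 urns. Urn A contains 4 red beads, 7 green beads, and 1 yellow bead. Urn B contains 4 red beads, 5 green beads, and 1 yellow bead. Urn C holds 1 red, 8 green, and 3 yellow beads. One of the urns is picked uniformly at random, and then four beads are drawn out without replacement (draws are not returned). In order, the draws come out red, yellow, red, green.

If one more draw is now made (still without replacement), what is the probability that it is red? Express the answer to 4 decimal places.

0.3023

For each hypothesis, P(data | H) works out to: P(data | urn A) = (4/12)(1/11)(3/10)(7/9) = 0.0070707; P(data | urn B) = (4/10)(1/9)(3/8)(5/7) = 0.011905; P(data | urn C) = (1/12)(3/11)(0/10) = 0.
The prior-weighted likelihoods are 1/3 · 0.0070707 = 0.0023569, 1/3 · 0.011905 = 0.0039683, 1/3 · 0 = 0; with total 0.0063252.
Dividing through by the total gives posterior P(urn A | data) = 0.37262, P(urn B | data) = 0.62738, P(urn C | data) = 0.
So P(red next | data) = Σ P(red next | H) P(H | data) = (1/4)(0.37262) + (1/3)(0.62738) = 0.30228.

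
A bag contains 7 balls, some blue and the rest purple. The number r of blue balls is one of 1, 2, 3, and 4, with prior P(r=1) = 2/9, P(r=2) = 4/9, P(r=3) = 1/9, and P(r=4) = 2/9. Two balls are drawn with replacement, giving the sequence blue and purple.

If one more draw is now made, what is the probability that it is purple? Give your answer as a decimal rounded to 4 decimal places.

The likelihood of the observed sequence under each hypothesis: P(data | r = 1) = (1/7)(6/7) = 6/49; P(data | r = 2) = (2/7)(5/7) = 10/49; P(data | r = 3) = (3/7)(4/7) = 12/49; P(data | r = 4) = (4/7)(3/7) = 12/49.
Multiplying each by its prior: 2/9 · 6/49 = 4/147, 4/9 · 10/49 = 40/441, 1/9 · 12/49 = 4/147, 2/9 · 12/49 = 8/147; summing to 88/441.
Normalising, the posterior is P(r = 1 | data) = 3/22, P(r = 2 | data) = 5/11, P(r = 3 | data) = 3/22, P(r = 4 | data) = 3/11.
So P(purple next | data) = Σ P(purple next | H) P(H | data) = (6/7)(3/22) + (5/7)(5/11) + (4/7)(3/22) + (3/7)(3/11) = 7/11.

0.6364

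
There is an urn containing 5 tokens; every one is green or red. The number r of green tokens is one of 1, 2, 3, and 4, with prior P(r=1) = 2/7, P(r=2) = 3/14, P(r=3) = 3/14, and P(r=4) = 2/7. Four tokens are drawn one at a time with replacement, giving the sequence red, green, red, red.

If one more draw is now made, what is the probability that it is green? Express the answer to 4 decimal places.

Under each hypothesis, the probability of the observed sequence is: P(data | r = 1) = (4/5)(1/5)(4/5)(4/5) = 0.1024; P(data | r = 2) = (3/5)(2/5)(3/5)(3/5) = 0.0864; P(data | r = 3) = (2/5)(3/5)(2/5)(2/5) = 0.0384; P(data | r = 4) = (1/5)(4/5)(1/5)(1/5) = 0.0064.
Weighting by the prior gives 2/7 · 0.1024 = 0.029257, 3/14 · 0.0864 = 0.018514, 3/14 · 0.0384 = 0.0082286, 2/7 · 0.0064 = 0.0018286; summing to 0.057829.
Dividing through by the total gives posterior P(r = 1 | data) = 0.50593, P(r = 2 | data) = 0.32016, P(r = 3 | data) = 0.14229, P(r = 4 | data) = 0.031621.
The predictive probability is P(green next | data) = (1/5)(0.50593) + (2/5)(0.32016) + (3/5)(0.14229) + (4/5)(0.031621) = 0.33992.

0.3399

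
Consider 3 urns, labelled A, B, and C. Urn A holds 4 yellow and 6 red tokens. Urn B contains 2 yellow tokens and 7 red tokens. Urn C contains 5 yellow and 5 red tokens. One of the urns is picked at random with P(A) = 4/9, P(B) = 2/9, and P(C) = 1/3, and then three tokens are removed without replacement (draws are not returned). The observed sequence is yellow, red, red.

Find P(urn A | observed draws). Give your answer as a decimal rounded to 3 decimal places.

Under each hypothesis, the probability of the observed sequence is: P(data | urn A) = (4/10)(6/9)(5/8) = 1/6; P(data | urn B) = (2/9)(7/8)(6/7) = 1/6; P(data | urn C) = (5/10)(5/9)(4/8) = 5/36.
Weighting by the prior gives 4/9 · 1/6 = 2/27, 2/9 · 1/6 = 1/27, 1/3 · 5/36 = 5/108; summing to 17/108.
Hence P(urn A | data) = (2/27) / (17/108) = 8/17.

0.471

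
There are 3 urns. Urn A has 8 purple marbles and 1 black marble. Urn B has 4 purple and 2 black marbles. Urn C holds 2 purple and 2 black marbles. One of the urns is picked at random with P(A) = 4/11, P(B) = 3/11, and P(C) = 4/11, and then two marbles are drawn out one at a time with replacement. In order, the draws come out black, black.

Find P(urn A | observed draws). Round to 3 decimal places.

0.036

Compute the likelihood of the observed sequence for each case: P(data | urn A) = (1/9)(1/9) = 1/81; P(data | urn B) = (2/6)(2/6) = 1/9; P(data | urn C) = (2/4)(2/4) = 1/4.
The prior-weighted likelihoods are 4/11 · 1/81 = 4/891, 3/11 · 1/9 = 1/33, 4/11 · 1/4 = 1/11; with total 112/891.
Therefore the posterior P(urn A | data) = (4/891) / (112/891) = 1/28.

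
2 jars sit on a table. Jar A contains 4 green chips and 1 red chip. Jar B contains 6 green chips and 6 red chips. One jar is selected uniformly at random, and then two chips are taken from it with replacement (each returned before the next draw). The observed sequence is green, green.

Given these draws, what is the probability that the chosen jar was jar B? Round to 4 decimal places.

0.2809

Under each hypothesis, the probability of the observed sequence is: P(data | jar A) = (4/5)(4/5) = 16/25; P(data | jar B) = (6/12)(6/12) = 1/4.
Weighting by the prior gives 1/2 · 16/25 = 8/25, 1/2 · 1/4 = 1/8; summing to 89/200.
Therefore the posterior P(jar B | data) = (1/8) / (89/200) = 25/89.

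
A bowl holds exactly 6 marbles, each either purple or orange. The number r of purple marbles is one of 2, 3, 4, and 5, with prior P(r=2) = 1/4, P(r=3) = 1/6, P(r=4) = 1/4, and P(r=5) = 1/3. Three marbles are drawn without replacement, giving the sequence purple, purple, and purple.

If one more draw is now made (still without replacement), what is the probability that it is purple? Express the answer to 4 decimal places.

0.5679

Under each hypothesis, the probability of the observed sequence is: P(data | r = 2) = (2/6)(1/5)(0/4) = 0; P(data | r = 3) = (3/6)(2/5)(1/4) = 1/20; P(data | r = 4) = (4/6)(3/5)(2/4) = 1/5; P(data | r = 5) = (5/6)(4/5)(3/4) = 1/2.
Multiplying each by its prior: 1/4 · 0 = 0, 1/6 · 1/20 = 1/120, 1/4 · 1/5 = 1/20, 1/3 · 1/2 = 1/6; these sum to 9/40.
Dividing through by the total gives posterior P(r = 2 | data) = 0, P(r = 3 | data) = 1/27, P(r = 4 | data) = 2/9, P(r = 5 | data) = 20/27.
Averaging over the posterior, P(purple next | data) = (0)(1/27) + (1/3)(2/9) + (2/3)(20/27) = 46/81.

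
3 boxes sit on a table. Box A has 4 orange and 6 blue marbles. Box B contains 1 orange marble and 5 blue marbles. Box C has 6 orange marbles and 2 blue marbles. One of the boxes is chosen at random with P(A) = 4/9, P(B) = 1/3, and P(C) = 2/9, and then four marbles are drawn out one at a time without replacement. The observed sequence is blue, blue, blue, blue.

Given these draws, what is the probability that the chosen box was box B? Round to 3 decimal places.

Compute the likelihood of the observed sequence for each case: P(data | box A) = (6/10)(5/9)(4/8)(3/7) = 1/14; P(data | box B) = (5/6)(4/5)(3/4)(2/3) = 1/3; P(data | box C) = (2/8)(1/7)(0/6) = 0.
Weighting by the prior gives 4/9 · 1/14 = 2/63, 1/3 · 1/3 = 1/9, 2/9 · 0 = 0; these sum to 1/7.
Hence P(box B | data) = (1/9) / (1/7) = 7/9.

0.778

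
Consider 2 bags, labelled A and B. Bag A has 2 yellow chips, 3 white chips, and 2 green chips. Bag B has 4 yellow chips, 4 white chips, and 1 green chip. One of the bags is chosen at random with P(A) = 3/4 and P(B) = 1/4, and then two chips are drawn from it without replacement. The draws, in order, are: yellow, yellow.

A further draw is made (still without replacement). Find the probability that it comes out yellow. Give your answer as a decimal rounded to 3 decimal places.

0.154

Under each hypothesis, the probability of the observed sequence is: P(data | bag A) = (2/7)(1/6) = 1/21; P(data | bag B) = (4/9)(3/8) = 1/6.
Multiplying each by its prior: 3/4 · 1/21 = 1/28, 1/4 · 1/6 = 1/24; these sum to 13/168.
The posterior is then P(bag A | data) = 6/13, P(bag B | data) = 7/13.
So P(yellow next | data) = Σ P(yellow next | H) P(H | data) = (0)(6/13) + (2/7)(7/13) = 2/13.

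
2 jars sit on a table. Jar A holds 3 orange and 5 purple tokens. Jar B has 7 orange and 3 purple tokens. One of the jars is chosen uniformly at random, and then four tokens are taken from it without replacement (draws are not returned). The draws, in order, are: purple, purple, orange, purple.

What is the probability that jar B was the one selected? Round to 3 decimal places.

Compute the likelihood of the observed sequence for each case: P(data | jar A) = (5/8)(4/7)(3/6)(3/5) = 0.10714; P(data | jar B) = (3/10)(2/9)(7/8)(1/7) = 0.0083333.
Weighting by the prior gives 1/2 · 0.10714 = 0.053571, 1/2 · 0.0083333 = 0.0041667; these sum to 0.057738.
Hence P(jar B | data) = (0.0041667) / (0.057738) = 0.072165.

0.072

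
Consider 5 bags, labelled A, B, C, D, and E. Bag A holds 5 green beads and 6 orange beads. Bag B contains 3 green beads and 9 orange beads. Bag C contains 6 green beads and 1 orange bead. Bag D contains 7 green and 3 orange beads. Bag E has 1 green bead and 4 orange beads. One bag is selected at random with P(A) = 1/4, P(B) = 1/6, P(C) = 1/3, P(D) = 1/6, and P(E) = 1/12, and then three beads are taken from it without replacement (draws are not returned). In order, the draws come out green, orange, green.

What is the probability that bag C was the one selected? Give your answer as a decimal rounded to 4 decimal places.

0.4181

For each hypothesis, P(data | H) works out to: P(data | bag A) = (5/11)(6/10)(4/9) = 0.12121; P(data | bag B) = (3/12)(9/11)(2/10) = 0.040909; P(data | bag C) = (6/7)(1/6)(5/5) = 0.14286; P(data | bag D) = (7/10)(3/9)(6/8) = 0.175; P(data | bag E) = (1/5)(4/4)(0/3) = 0.
Multiplying each by its prior: 1/4 · 0.12121 = 0.030303, 1/6 · 0.040909 = 0.0068182, 1/3 · 0.14286 = 0.047619, 1/6 · 0.175 = 0.029167, 1/12 · 0 = 0; summing to 0.11391.
Therefore the posterior P(bag C | data) = (0.047619) / (0.11391) = 0.41805.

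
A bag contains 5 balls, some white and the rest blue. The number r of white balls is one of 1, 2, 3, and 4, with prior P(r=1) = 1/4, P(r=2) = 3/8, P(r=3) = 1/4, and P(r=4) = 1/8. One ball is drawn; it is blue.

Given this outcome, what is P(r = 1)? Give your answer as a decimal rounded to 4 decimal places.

Compute the likelihood of this draw for each case: P(data | r = 1) = (4/5) = 4/5; P(data | r = 2) = (3/5) = 3/5; P(data | r = 3) = (2/5) = 2/5; P(data | r = 4) = (1/5) = 1/5.
The prior-weighted likelihoods are 1/4 · 4/5 = 1/5, 3/8 · 3/5 = 9/40, 1/4 · 2/5 = 1/10, 1/8 · 1/5 = 1/40; with total 11/20.
By Bayes' rule, P(r = 1 | data) = (1/5) / (11/20) = 4/11.

0.3636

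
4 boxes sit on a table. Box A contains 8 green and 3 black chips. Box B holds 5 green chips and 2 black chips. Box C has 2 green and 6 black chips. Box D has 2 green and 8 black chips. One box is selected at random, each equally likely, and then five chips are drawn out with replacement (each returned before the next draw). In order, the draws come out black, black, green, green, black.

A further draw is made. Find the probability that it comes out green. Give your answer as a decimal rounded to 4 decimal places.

0.3885

Compute the likelihood of the observed sequence for each case: P(data | box A) = (3/11)(3/11)(8/11)(8/11)(3/11) = 0.01073; P(data | box B) = (2/7)(2/7)(5/7)(5/7)(2/7) = 0.0119; P(data | box C) = (6/8)(6/8)(2/8)(2/8)(6/8) = 0.026367; P(data | box D) = (8/10)(8/10)(2/10)(2/10)(8/10) = 0.02048.
The prior-weighted likelihoods are 1/4 · 0.01073 = 0.0026824, 1/4 · 0.0119 = 0.002975, 1/4 · 0.026367 = 0.0065918, 1/4 · 0.02048 = 0.00512; summing to 0.017369.
Normalising, the posterior is P(box A | data) = 0.15443, P(box B | data) = 0.17128, P(box C | data) = 0.37951, P(box D | data) = 0.29478.
So P(green next | data) = Σ P(green next | H) P(H | data) = (8/11)(0.15443) + (5/7)(0.17128) + (1/4)(0.37951) + (1/5)(0.29478) = 0.38849.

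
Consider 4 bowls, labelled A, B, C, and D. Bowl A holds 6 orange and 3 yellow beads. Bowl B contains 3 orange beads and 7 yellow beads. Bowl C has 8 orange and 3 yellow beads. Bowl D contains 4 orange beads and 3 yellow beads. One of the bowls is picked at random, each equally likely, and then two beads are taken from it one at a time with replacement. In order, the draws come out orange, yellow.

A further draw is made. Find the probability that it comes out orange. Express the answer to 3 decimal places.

0.566

Compute the likelihood of the observed sequence for each case: P(data | bowl A) = (6/9)(3/9) = 0.22222; P(data | bowl B) = (3/10)(7/10) = 0.21; P(data | bowl C) = (8/11)(3/11) = 0.19835; P(data | bowl D) = (4/7)(3/7) = 0.2449.
Multiplying each by its prior: 1/4 · 0.22222 = 0.055556, 1/4 · 0.21 = 0.0525, 1/4 · 0.19835 = 0.049587, 1/4 · 0.2449 = 0.061224; these sum to 0.21887.
The posterior is then P(bowl A | data) = 0.25383, P(bowl B | data) = 0.23987, P(bowl C | data) = 0.22656, P(bowl D | data) = 0.27973.
Averaging over the posterior, P(orange next | data) = (2/3)(0.25383) + (3/10)(0.23987) + (8/11)(0.22656) + (4/7)(0.27973) = 0.5658.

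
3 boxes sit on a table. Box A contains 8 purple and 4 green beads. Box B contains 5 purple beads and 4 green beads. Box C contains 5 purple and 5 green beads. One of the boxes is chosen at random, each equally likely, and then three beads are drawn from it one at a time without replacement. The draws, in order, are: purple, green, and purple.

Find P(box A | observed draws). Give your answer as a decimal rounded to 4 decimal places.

0.3631

Under each hypothesis, the probability of the observed sequence is: P(data | box A) = (8/12)(4/11)(7/10) = 0.1697; P(data | box B) = (5/9)(4/8)(4/7) = 0.15873; P(data | box C) = (5/10)(5/9)(4/8) = 0.13889.
The prior-weighted likelihoods are 1/3 · 0.1697 = 0.056566, 1/3 · 0.15873 = 0.05291, 1/3 · 0.13889 = 0.046296; with total 0.15577.
Therefore the posterior P(box A | data) = (0.056566) / (0.15577) = 0.36313.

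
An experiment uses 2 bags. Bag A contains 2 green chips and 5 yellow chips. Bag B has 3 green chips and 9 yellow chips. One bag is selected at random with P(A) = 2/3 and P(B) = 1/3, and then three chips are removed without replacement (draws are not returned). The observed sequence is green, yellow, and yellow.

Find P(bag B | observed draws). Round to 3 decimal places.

For each hypothesis, P(data | H) works out to: P(data | bag A) = (2/7)(5/6)(4/5) = 0.19048; P(data | bag B) = (3/12)(9/11)(8/10) = 0.16364.
Weighting by the prior gives 2/3 · 0.19048 = 0.12698, 1/3 · 0.16364 = 0.054545; summing to 0.18153.
Hence P(bag B | data) = (0.054545) / (0.18153) = 0.30048.

0.300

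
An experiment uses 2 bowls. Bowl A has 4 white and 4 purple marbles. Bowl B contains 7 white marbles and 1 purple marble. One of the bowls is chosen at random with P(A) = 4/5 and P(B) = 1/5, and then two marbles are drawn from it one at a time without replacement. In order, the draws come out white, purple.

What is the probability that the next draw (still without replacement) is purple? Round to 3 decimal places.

The likelihood of the observed sequence under each hypothesis: P(data | bowl A) = (4/8)(4/7) = 2/7; P(data | bowl B) = (7/8)(1/7) = 1/8.
Weighting by the prior gives 4/5 · 2/7 = 8/35, 1/5 · 1/8 = 1/40; these sum to 71/280.
Normalising, the posterior is P(bowl A | data) = 64/71, P(bowl B | data) = 7/71.
So P(purple next | data) = Σ P(purple next | H) P(H | data) = (1/2)(64/71) + (0)(7/71) = 32/71.

0.451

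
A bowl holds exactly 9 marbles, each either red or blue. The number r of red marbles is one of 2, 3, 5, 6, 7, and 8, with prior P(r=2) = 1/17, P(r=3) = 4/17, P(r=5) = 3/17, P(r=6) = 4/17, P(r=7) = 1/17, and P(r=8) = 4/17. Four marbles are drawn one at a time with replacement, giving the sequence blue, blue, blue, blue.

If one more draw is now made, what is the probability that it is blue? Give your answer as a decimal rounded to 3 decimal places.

Compute the likelihood of the observed sequence for each case: P(data | r = 2) = (7/9)(7/9)(7/9)(7/9) = 0.36595; P(data | r = 3) = (6/9)(6/9)(6/9)(6/9) = 0.19753; P(data | r = 5) = (4/9)(4/9)(4/9)(4/9) = 0.039018; P(data | r = 6) = (3/9)(3/9)(3/9)(3/9) = 0.012346; P(data | r = 7) = (2/9)(2/9)(2/9)(2/9) = 0.0024387; P(data | r = 8) = (1/9)(1/9)(1/9)(1/9) = 0.00015242.
The prior-weighted likelihoods are 1/17 · 0.36595 = 0.021526, 4/17 · 0.19753 = 0.046478, 3/17 · 0.039018 = 0.0068856, 4/17 · 0.012346 = 0.0029049, 1/17 · 0.0024387 = 0.00014345, 4/17 · 0.00015242 = 3.5863e-05; these sum to 0.077974.
Dividing through by the total gives posterior P(r = 2 | data) = 0.27607, P(r = 3 | data) = 0.59607, P(r = 5 | data) = 0.088306, P(r = 6 | data) = 0.037254, P(r = 7 | data) = 0.0018397, P(r = 8 | data) = 0.00045993.
The predictive probability is P(blue next | data) = (7/9)(0.27607) + (2/3)(0.59607) + (4/9)(0.088306) + (1/3)(0.037254) + (2/9)(0.0018397) + (1/9)(0.00045993) = 0.66423.

0.664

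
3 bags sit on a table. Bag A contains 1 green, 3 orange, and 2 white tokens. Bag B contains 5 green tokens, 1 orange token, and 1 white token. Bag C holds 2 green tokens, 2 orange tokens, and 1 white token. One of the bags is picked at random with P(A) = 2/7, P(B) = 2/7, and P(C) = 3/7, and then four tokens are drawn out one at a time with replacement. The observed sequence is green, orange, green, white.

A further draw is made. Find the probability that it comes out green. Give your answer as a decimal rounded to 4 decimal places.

The likelihood of the observed sequence under each hypothesis: P(data | bag A) = (1/6)(3/6)(1/6)(2/6) = 0.0046296; P(data | bag B) = (5/7)(1/7)(5/7)(1/7) = 0.010412; P(data | bag C) = (2/5)(2/5)(2/5)(1/5) = 0.0128.
The prior-weighted likelihoods are 2/7 · 0.0046296 = 0.0013228, 2/7 · 0.010412 = 0.002975, 3/7 · 0.0128 = 0.0054857; these sum to 0.0097834.
Normalising, the posterior is P(bag A | data) = 0.1352, P(bag B | data) = 0.30408, P(bag C | data) = 0.56072.
Averaging over the posterior, P(green next | data) = (1/6)(0.1352) + (5/7)(0.30408) + (2/5)(0.56072) = 0.46402.

0.4640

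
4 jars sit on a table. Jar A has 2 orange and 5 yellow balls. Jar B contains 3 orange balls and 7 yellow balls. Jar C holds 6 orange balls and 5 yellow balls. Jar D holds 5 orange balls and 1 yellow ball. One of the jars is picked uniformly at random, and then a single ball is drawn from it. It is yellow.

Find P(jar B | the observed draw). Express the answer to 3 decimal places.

The likelihood of this draw under each hypothesis: P(data | jar A) = (5/7) = 0.71429; P(data | jar B) = (7/10) = 0.7; P(data | jar C) = (5/11) = 0.45455; P(data | jar D) = (1/6) = 0.16667.
Weighting by the prior gives 1/4 · 0.71429 = 0.17857, 1/4 · 0.7 = 0.175, 1/4 · 0.45455 = 0.11364, 1/4 · 0.16667 = 0.041667; these sum to 0.50887.
By Bayes' rule, P(jar B | data) = (0.175) / (0.50887) = 0.3439.

0.344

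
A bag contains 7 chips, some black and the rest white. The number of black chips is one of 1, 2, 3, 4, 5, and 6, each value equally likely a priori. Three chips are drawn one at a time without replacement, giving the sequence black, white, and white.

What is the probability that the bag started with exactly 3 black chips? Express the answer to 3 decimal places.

The likelihood of the observed sequence under each hypothesis: P(data | r = 1) = (1/7)(6/6)(5/5) = 1/7; P(data | r = 2) = (2/7)(5/6)(4/5) = 4/21; P(data | r = 3) = (3/7)(4/6)(3/5) = 6/35; P(data | r = 4) = (4/7)(3/6)(2/5) = 4/35; P(data | r = 5) = (5/7)(2/6)(1/5) = 1/21; P(data | r = 6) = (6/7)(1/6)(0/5) = 0.
Multiplying each by its prior: 1/6 · 1/7 = 1/42, 1/6 · 4/21 = 2/63, 1/6 · 6/35 = 1/35, 1/6 · 4/35 = 2/105, 1/6 · 1/21 = 1/126, 1/6 · 0 = 0; with total 1/9.
Therefore the posterior P(r = 3 | data) = (1/35) / (1/9) = 9/35.

0.257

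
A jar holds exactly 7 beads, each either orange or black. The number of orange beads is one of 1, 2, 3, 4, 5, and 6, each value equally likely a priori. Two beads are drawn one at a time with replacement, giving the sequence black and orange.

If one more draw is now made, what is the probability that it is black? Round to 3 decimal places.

0.500

Compute the likelihood of the observed sequence for each case: P(data | r = 1) = (6/7)(1/7) = 6/49; P(data | r = 2) = (5/7)(2/7) = 10/49; P(data | r = 3) = (4/7)(3/7) = 12/49; P(data | r = 4) = (3/7)(4/7) = 12/49; P(data | r = 5) = (2/7)(5/7) = 10/49; P(data | r = 6) = (1/7)(6/7) = 6/49.
Multiplying each by its prior: 1/6 · 6/49 = 1/49, 1/6 · 10/49 = 5/147, 1/6 · 12/49 = 2/49, 1/6 · 12/49 = 2/49, 1/6 · 10/49 = 5/147, 1/6 · 6/49 = 1/49; summing to 4/21.
The posterior is then P(r = 1 | data) = 3/28, P(r = 2 | data) = 5/28, P(r = 3 | data) = 3/14, P(r = 4 | data) = 3/14, P(r = 5 | data) = 5/28, P(r = 6 | data) = 3/28.
Averaging over the posterior, P(black next | data) = (6/7)(3/28) + (5/7)(5/28) + (4/7)(3/14) + (3/7)(3/14) + (2/7)(5/28) + (1/7)(3/28) = 1/2.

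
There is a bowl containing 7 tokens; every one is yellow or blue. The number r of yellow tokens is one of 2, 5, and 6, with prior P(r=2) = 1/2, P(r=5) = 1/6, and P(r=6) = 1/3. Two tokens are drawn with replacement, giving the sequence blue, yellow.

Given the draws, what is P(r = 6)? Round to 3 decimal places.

0.231

Compute the likelihood of the observed sequence for each case: P(data | r = 2) = (5/7)(2/7) = 10/49; P(data | r = 5) = (2/7)(5/7) = 10/49; P(data | r = 6) = (1/7)(6/7) = 6/49.
The prior-weighted likelihoods are 1/2 · 10/49 = 5/49, 1/6 · 10/49 = 5/147, 1/3 · 6/49 = 2/49; these sum to 26/147.
By Bayes' rule, P(r = 6 | data) = (2/49) / (26/147) = 3/13.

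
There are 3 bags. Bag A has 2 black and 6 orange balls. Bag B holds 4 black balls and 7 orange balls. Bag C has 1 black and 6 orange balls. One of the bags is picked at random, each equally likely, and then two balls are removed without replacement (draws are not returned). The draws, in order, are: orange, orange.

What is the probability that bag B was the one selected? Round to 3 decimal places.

For each hypothesis, P(data | H) works out to: P(data | bag A) = (6/8)(5/7) = 15/28; P(data | bag B) = (7/11)(6/10) = 21/55; P(data | bag C) = (6/7)(5/6) = 5/7.
The prior-weighted likelihoods are 1/3 · 15/28 = 5/28, 1/3 · 21/55 = 7/55, 1/3 · 5/7 = 5/21; summing to 359/660.
So P(bag B | data) = (7/55) / (359/660) = 84/359.

0.234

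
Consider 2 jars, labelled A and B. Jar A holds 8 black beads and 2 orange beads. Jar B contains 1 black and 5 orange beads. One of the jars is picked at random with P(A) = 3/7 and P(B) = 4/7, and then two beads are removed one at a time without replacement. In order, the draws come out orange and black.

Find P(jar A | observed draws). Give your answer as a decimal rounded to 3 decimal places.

0.444

The likelihood of the observed sequence under each hypothesis: P(data | jar A) = (2/10)(8/9) = 8/45; P(data | jar B) = (5/6)(1/5) = 1/6.
Weighting by the prior gives 3/7 · 8/45 = 8/105, 4/7 · 1/6 = 2/21; summing to 6/35.
Hence P(jar A | data) = (8/105) / (6/35) = 4/9.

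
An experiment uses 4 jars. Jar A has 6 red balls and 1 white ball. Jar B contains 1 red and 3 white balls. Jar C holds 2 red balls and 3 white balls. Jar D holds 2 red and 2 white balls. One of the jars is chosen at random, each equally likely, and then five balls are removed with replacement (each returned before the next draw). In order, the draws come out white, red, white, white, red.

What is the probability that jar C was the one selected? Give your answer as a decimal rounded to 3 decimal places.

For each hypothesis, P(data | H) works out to: P(data | jar A) = (1/7)(6/7)(1/7)(1/7)(6/7) = 0.002142; P(data | jar B) = (3/4)(1/4)(3/4)(3/4)(1/4) = 0.026367; P(data | jar C) = (3/5)(2/5)(3/5)(3/5)(2/5) = 0.03456; P(data | jar D) = (2/4)(2/4)(2/4)(2/4)(2/4) = 0.03125.
Weighting by the prior gives 1/4 · 0.002142 = 0.00053549, 1/4 · 0.026367 = 0.0065918, 1/4 · 0.03456 = 0.00864, 1/4 · 0.03125 = 0.0078125; these sum to 0.02358.
Hence P(jar C | data) = (0.00864) / (0.02358) = 0.36642.

0.366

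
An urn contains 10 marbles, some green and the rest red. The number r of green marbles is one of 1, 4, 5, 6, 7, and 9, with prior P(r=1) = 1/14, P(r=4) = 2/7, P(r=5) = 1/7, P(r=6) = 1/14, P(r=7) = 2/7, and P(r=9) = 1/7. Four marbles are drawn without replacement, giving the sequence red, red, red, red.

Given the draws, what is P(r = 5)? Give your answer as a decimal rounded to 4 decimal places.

0.0508

For each hypothesis, P(data | H) works out to: P(data | r = 1) = (9/10)(8/9)(7/8)(6/7) = 0.6; P(data | r = 4) = (6/10)(5/9)(4/8)(3/7) = 0.071429; P(data | r = 5) = (5/10)(4/9)(3/8)(2/7) = 0.02381; P(data | r = 6) = (4/10)(3/9)(2/8)(1/7) = 0.0047619; P(data | r = 7) = (3/10)(2/9)(1/8)(0/7) = 0; P(data | r = 9) = (1/10)(0/9) = 0.
The prior-weighted likelihoods are 1/14 · 0.6 = 0.042857, 2/7 · 0.071429 = 0.020408, 1/7 · 0.02381 = 0.0034014, 1/14 · 0.0047619 = 0.00034014, 2/7 · 0 = 0, 1/7 · 0 = 0; summing to 0.067007.
So P(r = 5 | data) = (0.0034014) / (0.067007) = 0.050761.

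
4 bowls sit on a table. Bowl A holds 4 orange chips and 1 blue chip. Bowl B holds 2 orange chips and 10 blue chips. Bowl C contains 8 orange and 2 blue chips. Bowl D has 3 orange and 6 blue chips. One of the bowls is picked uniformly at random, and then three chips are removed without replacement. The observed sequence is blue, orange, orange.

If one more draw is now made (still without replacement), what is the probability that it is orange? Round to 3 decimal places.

The likelihood of the observed sequence under each hypothesis: P(data | bowl A) = (1/5)(4/4)(3/3) = 0.2; P(data | bowl B) = (10/12)(2/11)(1/10) = 0.015152; P(data | bowl C) = (2/10)(8/9)(7/8) = 0.15556; P(data | bowl D) = (6/9)(3/8)(2/7) = 0.071429.
Weighting by the prior gives 1/4 · 0.2 = 0.05, 1/4 · 0.015152 = 0.0037879, 1/4 · 0.15556 = 0.038889, 1/4 · 0.071429 = 0.017857; with total 0.11053.
Dividing through by the total gives posterior P(bowl A | data) = 0.45235, P(bowl B | data) = 0.034269, P(bowl C | data) = 0.35183, P(bowl D | data) = 0.16155.
The predictive probability is P(orange next | data) = (1)(0.45235) + (0)(0.034269) + (6/7)(0.35183) + (1/6)(0.16155) = 0.78084.

0.781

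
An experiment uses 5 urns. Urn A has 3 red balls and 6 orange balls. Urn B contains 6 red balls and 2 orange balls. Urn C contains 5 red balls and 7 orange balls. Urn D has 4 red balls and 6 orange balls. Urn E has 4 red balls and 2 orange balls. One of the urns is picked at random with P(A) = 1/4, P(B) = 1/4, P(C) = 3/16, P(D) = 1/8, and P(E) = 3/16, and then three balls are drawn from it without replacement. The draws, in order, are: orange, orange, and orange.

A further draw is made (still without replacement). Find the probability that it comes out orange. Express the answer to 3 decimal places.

Under each hypothesis, the probability of the observed sequence is: P(data | urn A) = (6/9)(5/8)(4/7) = 0.2381; P(data | urn B) = (2/8)(1/7)(0/6) = 0; P(data | urn C) = (7/12)(6/11)(5/10) = 0.15909; P(data | urn D) = (6/10)(5/9)(4/8) = 0.16667; P(data | urn E) = (2/6)(1/5)(0/4) = 0.
The prior-weighted likelihoods are 1/4 · 0.2381 = 0.059524, 1/4 · 0 = 0, 3/16 · 0.15909 = 0.02983, 1/8 · 0.16667 = 0.020833, 3/16 · 0 = 0; summing to 0.11019.
The posterior is then P(urn A | data) = 0.54021, P(urn B | data) = 0, P(urn C | data) = 0.27072, P(urn D | data) = 0.18907, P(urn E | data) = 0.
So P(orange next | data) = Σ P(orange next | H) P(H | data) = (1/2)(0.54021) + (4/9)(0.27072) + (3/7)(0.18907) = 0.47145.

0.471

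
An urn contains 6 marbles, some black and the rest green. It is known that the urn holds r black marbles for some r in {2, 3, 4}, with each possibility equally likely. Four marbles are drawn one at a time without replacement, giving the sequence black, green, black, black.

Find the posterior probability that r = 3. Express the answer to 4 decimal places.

For each hypothesis, P(data | H) works out to: P(data | r = 2) = (2/6)(4/5)(1/4)(0/3) = 0; P(data | r = 3) = (3/6)(3/5)(2/4)(1/3) = 1/20; P(data | r = 4) = (4/6)(2/5)(3/4)(2/3) = 2/15.
Multiplying each by its prior: 1/3 · 0 = 0, 1/3 · 1/20 = 1/60, 1/3 · 2/15 = 2/45; these sum to 11/180.
Therefore the posterior P(r = 3 | data) = (1/60) / (11/180) = 3/11.

0.2727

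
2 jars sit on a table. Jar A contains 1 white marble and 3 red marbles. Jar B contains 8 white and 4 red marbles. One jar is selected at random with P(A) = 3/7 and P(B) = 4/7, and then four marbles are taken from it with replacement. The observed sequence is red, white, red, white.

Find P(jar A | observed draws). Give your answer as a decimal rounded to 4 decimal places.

Compute the likelihood of the observed sequence for each case: P(data | jar A) = (3/4)(1/4)(3/4)(1/4) = 0.035156; P(data | jar B) = (4/12)(8/12)(4/12)(8/12) = 0.049383.
Weighting by the prior gives 3/7 · 0.035156 = 0.015067, 4/7 · 0.049383 = 0.028219; with total 0.043286.
So P(jar A | data) = (0.015067) / (0.043286) = 0.34808.

0.3481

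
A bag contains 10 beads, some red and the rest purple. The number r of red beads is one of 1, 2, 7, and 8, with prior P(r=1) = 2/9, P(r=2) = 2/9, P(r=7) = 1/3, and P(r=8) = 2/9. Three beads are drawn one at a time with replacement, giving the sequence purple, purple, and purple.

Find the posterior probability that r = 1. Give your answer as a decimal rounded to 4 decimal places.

0.5653

For each hypothesis, P(data | H) works out to: P(data | r = 1) = (9/10)(9/10)(9/10) = 0.729; P(data | r = 2) = (8/10)(8/10)(8/10) = 0.512; P(data | r = 7) = (3/10)(3/10)(3/10) = 0.027; P(data | r = 8) = (2/10)(2/10)(2/10) = 0.008.
The prior-weighted likelihoods are 2/9 · 0.729 = 0.162, 2/9 · 0.512 = 0.11378, 1/3 · 0.027 = 0.009, 2/9 · 0.008 = 0.0017778; these sum to 0.28656.
Therefore the posterior P(r = 1 | data) = (0.162) / (0.28656) = 0.56534.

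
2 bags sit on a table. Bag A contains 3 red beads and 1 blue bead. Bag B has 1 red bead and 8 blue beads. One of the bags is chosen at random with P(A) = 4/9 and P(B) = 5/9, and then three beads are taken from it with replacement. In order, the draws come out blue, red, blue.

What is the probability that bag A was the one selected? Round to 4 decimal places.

Under each hypothesis, the probability of the observed sequence is: P(data | bag A) = (1/4)(3/4)(1/4) = 0.046875; P(data | bag B) = (8/9)(1/9)(8/9) = 0.087791.
Weighting by the prior gives 4/9 · 0.046875 = 0.020833, 5/9 · 0.087791 = 0.048773; with total 0.069606.
So P(bag A | data) = (0.020833) / (0.069606) = 0.2993.

0.2993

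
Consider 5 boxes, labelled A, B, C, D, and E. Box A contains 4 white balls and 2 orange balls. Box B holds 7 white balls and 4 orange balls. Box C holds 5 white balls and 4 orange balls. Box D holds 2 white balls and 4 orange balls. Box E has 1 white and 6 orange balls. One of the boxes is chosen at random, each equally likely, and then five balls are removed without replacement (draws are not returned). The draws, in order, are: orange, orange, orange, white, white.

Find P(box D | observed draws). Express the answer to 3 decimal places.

Under each hypothesis, the probability of the observed sequence is: P(data | box A) = (2/6)(1/5)(0/4) = 0; P(data | box B) = (4/11)(3/10)(2/9)(7/8)(6/7) = 0.018182; P(data | box C) = (4/9)(3/8)(2/7)(5/6)(4/5) = 0.031746; P(data | box D) = (4/6)(3/5)(2/4)(2/3)(1/2) = 0.066667; P(data | box E) = (6/7)(5/6)(4/5)(1/4)(0/3) = 0.
The prior-weighted likelihoods are 1/5 · 0 = 0, 1/5 · 0.018182 = 0.0036364, 1/5 · 0.031746 = 0.0063492, 1/5 · 0.066667 = 0.013333, 1/5 · 0 = 0; with total 0.023319.
Therefore the posterior P(box D | data) = (0.013333) / (0.023319) = 0.57178.

0.572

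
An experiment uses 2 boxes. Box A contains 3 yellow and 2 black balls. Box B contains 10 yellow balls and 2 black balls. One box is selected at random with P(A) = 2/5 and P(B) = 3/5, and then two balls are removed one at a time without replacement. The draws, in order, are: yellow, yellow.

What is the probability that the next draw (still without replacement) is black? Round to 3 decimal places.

0.306

The likelihood of the observed sequence under each hypothesis: P(data | box A) = (3/5)(2/4) = 3/10; P(data | box B) = (10/12)(9/11) = 15/22.
Multiplying each by its prior: 2/5 · 3/10 = 3/25, 3/5 · 15/22 = 9/22; summing to 291/550.
The posterior is then P(box A | data) = 22/97, P(box B | data) = 75/97.
The predictive probability is P(black next | data) = (2/3)(22/97) + (1/5)(75/97) = 89/291.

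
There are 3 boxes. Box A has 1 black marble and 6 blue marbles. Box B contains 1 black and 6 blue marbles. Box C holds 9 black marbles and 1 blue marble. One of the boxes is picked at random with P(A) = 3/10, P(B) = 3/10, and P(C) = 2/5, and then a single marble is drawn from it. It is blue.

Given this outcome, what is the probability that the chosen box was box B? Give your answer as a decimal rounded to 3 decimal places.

Compute the likelihood of this draw for each case: P(data | box A) = (6/7) = 6/7; P(data | box B) = (6/7) = 6/7; P(data | box C) = (1/10) = 1/10.
Weighting by the prior gives 3/10 · 6/7 = 9/35, 3/10 · 6/7 = 9/35, 2/5 · 1/10 = 1/25; with total 97/175.
By Bayes' rule, P(box B | data) = (9/35) / (97/175) = 45/97.

0.464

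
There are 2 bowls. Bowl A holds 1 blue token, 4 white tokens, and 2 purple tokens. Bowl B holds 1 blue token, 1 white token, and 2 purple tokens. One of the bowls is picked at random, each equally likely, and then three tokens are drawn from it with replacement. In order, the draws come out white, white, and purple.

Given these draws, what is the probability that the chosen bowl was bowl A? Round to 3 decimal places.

0.749

For each hypothesis, P(data | H) works out to: P(data | bowl A) = (4/7)(4/7)(2/7) = 0.093294; P(data | bowl B) = (1/4)(1/4)(2/4) = 0.03125.
Weighting by the prior gives 1/2 · 0.093294 = 0.046647, 1/2 · 0.03125 = 0.015625; summing to 0.062272.
Therefore the posterior P(bowl A | data) = (0.046647) / (0.062272) = 0.74909.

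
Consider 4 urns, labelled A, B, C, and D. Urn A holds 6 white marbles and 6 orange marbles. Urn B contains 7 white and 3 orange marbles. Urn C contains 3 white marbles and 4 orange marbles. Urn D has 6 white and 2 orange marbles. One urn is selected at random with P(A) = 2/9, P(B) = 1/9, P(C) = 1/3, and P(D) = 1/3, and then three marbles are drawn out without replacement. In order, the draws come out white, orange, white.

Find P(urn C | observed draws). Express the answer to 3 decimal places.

Compute the likelihood of the observed sequence for each case: P(data | urn A) = (6/12)(6/11)(5/10) = 0.13636; P(data | urn B) = (7/10)(3/9)(6/8) = 0.175; P(data | urn C) = (3/7)(4/6)(2/5) = 0.11429; P(data | urn D) = (6/8)(2/7)(5/6) = 0.17857.
Weighting by the prior gives 2/9 · 0.13636 = 0.030303, 1/9 · 0.175 = 0.019444, 1/3 · 0.11429 = 0.038095, 1/3 · 0.17857 = 0.059524; these sum to 0.14737.
So P(urn C | data) = (0.038095) / (0.14737) = 0.25851.

0.259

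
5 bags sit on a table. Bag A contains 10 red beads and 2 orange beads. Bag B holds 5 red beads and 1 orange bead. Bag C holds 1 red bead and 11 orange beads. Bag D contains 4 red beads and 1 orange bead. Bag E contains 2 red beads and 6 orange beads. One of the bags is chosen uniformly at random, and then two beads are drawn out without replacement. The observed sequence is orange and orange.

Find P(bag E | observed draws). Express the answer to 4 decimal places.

0.3870

Compute the likelihood of the observed sequence for each case: P(data | bag A) = (2/12)(1/11) = 0.015152; P(data | bag B) = (1/6)(0/5) = 0; P(data | bag C) = (11/12)(10/11) = 0.83333; P(data | bag D) = (1/5)(0/4) = 0; P(data | bag E) = (6/8)(5/7) = 0.53571.
Weighting by the prior gives 1/5 · 0.015152 = 0.0030303, 1/5 · 0 = 0, 1/5 · 0.83333 = 0.16667, 1/5 · 0 = 0, 1/5 · 0.53571 = 0.10714; summing to 0.27684.
Hence P(bag E | data) = (0.10714) / (0.27684) = 0.38702.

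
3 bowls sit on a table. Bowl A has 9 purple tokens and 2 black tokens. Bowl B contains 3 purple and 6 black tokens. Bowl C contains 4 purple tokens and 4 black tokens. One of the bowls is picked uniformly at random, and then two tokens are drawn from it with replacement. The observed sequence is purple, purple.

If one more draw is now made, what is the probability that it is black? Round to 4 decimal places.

0.3113

Compute the likelihood of the observed sequence for each case: P(data | bowl A) = (9/11)(9/11) = 0.66942; P(data | bowl B) = (3/9)(3/9) = 0.11111; P(data | bowl C) = (4/8)(4/8) = 0.25.
Weighting by the prior gives 1/3 · 0.66942 = 0.22314, 1/3 · 0.11111 = 0.037037, 1/3 · 0.25 = 0.083333; these sum to 0.34351.
The posterior is then P(bowl A | data) = 0.64959, P(bowl B | data) = 0.10782, P(bowl C | data) = 0.24259.
Averaging over the posterior, P(black next | data) = (2/11)(0.64959) + (2/3)(0.10782) + (1/2)(0.24259) = 0.31128.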